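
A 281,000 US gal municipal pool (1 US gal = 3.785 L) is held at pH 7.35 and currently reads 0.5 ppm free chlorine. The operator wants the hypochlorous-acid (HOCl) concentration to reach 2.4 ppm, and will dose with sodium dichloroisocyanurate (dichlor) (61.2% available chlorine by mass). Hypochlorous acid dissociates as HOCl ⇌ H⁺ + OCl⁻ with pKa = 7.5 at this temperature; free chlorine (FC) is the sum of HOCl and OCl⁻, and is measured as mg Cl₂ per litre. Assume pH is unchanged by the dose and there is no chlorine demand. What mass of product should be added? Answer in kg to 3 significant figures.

6.25 kg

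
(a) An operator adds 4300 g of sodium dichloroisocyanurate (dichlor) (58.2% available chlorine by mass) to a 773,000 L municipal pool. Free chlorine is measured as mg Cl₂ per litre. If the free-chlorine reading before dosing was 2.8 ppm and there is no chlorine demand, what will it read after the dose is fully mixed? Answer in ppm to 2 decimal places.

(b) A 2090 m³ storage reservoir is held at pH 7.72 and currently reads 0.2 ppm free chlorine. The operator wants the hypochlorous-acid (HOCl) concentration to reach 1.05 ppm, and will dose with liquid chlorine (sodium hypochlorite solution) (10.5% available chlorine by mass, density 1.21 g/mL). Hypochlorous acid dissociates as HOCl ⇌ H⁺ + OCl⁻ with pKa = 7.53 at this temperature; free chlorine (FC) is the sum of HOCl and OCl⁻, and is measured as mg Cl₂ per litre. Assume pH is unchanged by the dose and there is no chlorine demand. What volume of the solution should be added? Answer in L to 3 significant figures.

(a) 6.04 ppm; (b) 40.7 L

(a) Available chlorine delivered: 4300 g × 0.582 = 2503 g as Cl₂.
(a) Concentration rise: 2503 g / 773,000 L = 3.238 mg/L = 3.24 ppm.
(a) Final FC: 2.8 + 3.24 = 6.04 ppm.

(b) Volume: 2090 m³ = 2,090,000 L.
(b) [OCl⁻]/[HOCl] = 10^(pH − pKa) = 10^(7.72 − 7.53) = 1.549; fraction as HOCl = 1/(1 + 1.549) = 0.3923.
(b) Free chlorine required for 1.05 ppm HOCl: 1.05 / 0.3923 = 2.676 ppm.
(b) FC to add: 2.676 − 0.2 = 2.476 mg/L as Cl₂.
(b) Cl₂ equivalent: 2.476 mg/L × 2,090,000 L = 5175 g.
(b) Product at 10.5% available Cl: 5175 / 0.105 = 49,290 g.
(b) Volume: 49,290 g ÷ 1.21 g/mL = 40,730 mL.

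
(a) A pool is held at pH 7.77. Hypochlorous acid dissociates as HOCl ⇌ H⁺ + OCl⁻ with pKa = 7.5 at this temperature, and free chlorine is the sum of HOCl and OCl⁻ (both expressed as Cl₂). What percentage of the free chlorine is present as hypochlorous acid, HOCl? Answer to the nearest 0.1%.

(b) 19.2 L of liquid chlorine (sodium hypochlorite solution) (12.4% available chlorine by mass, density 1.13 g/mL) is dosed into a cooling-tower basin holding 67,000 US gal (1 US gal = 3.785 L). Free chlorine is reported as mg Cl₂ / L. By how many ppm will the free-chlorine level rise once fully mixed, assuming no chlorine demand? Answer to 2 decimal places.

(a) [OCl⁻]/[HOCl] = 10^(pH − pKa) = 10^(7.77 − 7.5) = 10^0.27 = 1.862.
(a) Fraction as HOCl = 1 / (1 + 1.862) = 0.3494.

(b) Volume: 67,000 US gal × 3.785 L/gal = 253,595 L.
(b) Mass of solution: 19.2 L × 1000 mL/L × 1.13 g/mL = 21,700 g.
(b) Available chlorine delivered: 21,700 g × 0.124 = 2690 g as Cl₂.
(b) Concentration rise: 2690 g / 253,595 L = 10.61 mg/L = 10.61 ppm.

(a) 34.9%; (b) 10.61 ppm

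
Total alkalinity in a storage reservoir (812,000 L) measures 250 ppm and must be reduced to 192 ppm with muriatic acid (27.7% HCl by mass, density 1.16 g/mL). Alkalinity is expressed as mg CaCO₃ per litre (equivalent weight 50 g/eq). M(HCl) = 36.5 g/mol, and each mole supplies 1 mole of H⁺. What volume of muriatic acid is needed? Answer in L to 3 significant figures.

107 L

Alkalinity to neutralize: (250 − 192) = 58 mg/L as CaCO₃ × 812,000 L = 47,100 g as CaCO₃.
Equivalents of H⁺ required: 47,100 ÷ 50 g/eq = 941.9 eq = 941.9 mol HCl.
Mass of HCl: 941.9 × 36.5 = 34,380 g.
Mass of 27.7% solution: 34,380 / 0.277 = 124,100 g.
Volume: 124,100 g ÷ 1.16 g/mL = 107,000 mL.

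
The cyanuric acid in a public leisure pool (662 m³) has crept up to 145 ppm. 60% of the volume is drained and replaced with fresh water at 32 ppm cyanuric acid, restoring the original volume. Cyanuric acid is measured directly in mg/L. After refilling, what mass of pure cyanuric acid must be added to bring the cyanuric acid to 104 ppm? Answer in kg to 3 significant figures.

17.7 kg

Volume: 662 m³ = 662,000 L.
After draining 60% and refilling: 145 × 0.40 + 32 × 0.60 = 77.2 ppm.
Deficit to target: 104 − 77.2 = 26.8 mg/L.
Mass: 26.8 mg/L × 662,000 L = 17,740 g cyanuric acid.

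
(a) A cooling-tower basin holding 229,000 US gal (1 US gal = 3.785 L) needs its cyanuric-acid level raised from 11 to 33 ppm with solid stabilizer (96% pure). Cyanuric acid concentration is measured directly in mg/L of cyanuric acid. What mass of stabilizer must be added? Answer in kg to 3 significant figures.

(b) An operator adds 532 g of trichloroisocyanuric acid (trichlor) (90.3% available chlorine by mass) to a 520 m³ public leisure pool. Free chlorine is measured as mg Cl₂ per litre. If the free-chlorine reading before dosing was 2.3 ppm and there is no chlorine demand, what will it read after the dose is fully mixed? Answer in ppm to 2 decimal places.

(a) 19.9 kg; (b) 3.22 ppm

(a) Volume: 229,000 US gal × 3.785 L/gal = 866,765 L.
(a) CYA to add: (33 − 11) = 22 mg/L × 866,765 L = 19,070 g cyanuric acid.
(a) At 96% purity: 19,070 / 0.96 = 19,860 g product.

(b) Volume: 520 m³ = 520,000 L.
(b) Available chlorine delivered: 532 g × 0.903 = 480.4 g as Cl₂.
(b) Concentration rise: 480.4 g / 520,000 L = 0.9238 mg/L = 0.92 ppm.
(b) Final FC: 2.3 + 0.92 = 3.22 ppm.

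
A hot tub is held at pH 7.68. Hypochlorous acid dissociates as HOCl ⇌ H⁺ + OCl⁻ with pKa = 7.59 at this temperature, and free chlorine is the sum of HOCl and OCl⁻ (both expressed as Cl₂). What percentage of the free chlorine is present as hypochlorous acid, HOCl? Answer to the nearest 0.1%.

44.8%

[OCl⁻]/[HOCl] = 10^(pH − pKa) = 10^(7.68 − 7.59) = 10^0.09 = 1.23.
Fraction as HOCl = 1 / (1 + 1.23) = 0.4484.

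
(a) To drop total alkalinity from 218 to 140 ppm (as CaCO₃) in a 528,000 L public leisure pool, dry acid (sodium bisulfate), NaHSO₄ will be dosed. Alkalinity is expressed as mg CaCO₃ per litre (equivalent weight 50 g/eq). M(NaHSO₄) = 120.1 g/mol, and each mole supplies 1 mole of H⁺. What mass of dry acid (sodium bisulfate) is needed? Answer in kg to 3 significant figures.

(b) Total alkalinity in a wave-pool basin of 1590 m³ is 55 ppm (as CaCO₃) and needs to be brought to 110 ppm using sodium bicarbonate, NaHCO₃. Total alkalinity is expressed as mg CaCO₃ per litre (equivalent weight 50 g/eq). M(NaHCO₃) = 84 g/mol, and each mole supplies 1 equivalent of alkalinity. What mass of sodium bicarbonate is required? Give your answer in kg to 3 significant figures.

(a) 98.9 kg; (b) 147 kg

(a) Alkalinity to neutralize: (218 − 140) = 78 mg/L as CaCO₃ × 528,000 L = 41,180 g as CaCO₃.
(a) Equivalents of H⁺ required: 41,180 ÷ 50 g/eq = 823.7 eq = 823.7 mol NaHSO₄.
(a) Mass of NaHSO₄: 823.7 × 120.1 = 98,920 g.

(b) Volume: 1590 m³ = 1,590,000 L.
(b) Alkalinity to add: (110 − 55) = 55 mg/L as CaCO₃ × 1,590,000 L = 87,450 g as CaCO₃.
(b) Equivalents: 87,450 g ÷ 50 g/eq = 1749 eq.
(b) NaHCO₃ supplies 1 eq per mole → 1749 mol.
(b) Mass: 1749 mol × 84 g/mol = 146,900 g.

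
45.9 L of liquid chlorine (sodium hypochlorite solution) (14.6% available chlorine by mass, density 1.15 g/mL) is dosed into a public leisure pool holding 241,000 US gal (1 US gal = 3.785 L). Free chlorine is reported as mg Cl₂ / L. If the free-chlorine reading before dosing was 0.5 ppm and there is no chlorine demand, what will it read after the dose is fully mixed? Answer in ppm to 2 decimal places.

8.95 ppm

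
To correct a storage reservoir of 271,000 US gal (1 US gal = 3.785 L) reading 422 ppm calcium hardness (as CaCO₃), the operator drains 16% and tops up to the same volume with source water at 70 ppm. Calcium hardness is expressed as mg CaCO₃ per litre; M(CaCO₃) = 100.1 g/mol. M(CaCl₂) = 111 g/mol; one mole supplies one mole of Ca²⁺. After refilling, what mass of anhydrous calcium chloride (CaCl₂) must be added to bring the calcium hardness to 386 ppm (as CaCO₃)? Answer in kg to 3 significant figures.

23.1 kg

Volume: 271,000 US gal × 3.785 L/gal = 1,025,735 L.
After draining 16% and refilling: 422 × 0.84 + 70 × 0.16 = 365.68 ppm.
Deficit to target: 386 − 365.68 = 20.32 mg/L.
As CaCO₃: 20.32 mg/L × 1,025,735 L = 20,840 g; ÷ 100.1 = 208.2 mol Ca²⁺.
Mass: 208.2 × 111 = 23,110 g.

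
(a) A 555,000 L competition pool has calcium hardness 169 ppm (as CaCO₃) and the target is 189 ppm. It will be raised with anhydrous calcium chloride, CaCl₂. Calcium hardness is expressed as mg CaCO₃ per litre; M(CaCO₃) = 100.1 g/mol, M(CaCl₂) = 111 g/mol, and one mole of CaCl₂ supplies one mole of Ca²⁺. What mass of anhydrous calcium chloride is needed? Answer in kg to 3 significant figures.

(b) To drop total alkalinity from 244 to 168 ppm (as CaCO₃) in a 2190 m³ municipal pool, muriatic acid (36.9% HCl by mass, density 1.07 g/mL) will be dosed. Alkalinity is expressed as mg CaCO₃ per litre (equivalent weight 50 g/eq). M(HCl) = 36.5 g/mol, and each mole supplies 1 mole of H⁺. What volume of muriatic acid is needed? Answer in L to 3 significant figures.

(a) Hardness to add: (189 − 169) = 20 mg/L as CaCO₃ × 555,000 L = 11,100 g as CaCO₃.
(a) Moles of Ca²⁺ (1 mol Ca²⁺ ≡ 1 mol CaCO₃): 11,100 / 100.1 g/mol = 110.9 mol.
(a) Mass of CaCl₂: 110.9 × 111 = 12,310 g.

(b) Volume: 2190 m³ = 2,190,000 L.
(b) Alkalinity to neutralize: (244 − 168) = 76 mg/L as CaCO₃ × 2,190,000 L = 166,400 g as CaCO₃.
(b) Equivalents of H⁺ required: 166,400 ÷ 50 g/eq = 3329 eq = 3329 mol HCl.
(b) Mass of HCl: 3329 × 36.5 = 121,500 g.
(b) Mass of 36.9% solution: 121,500 / 0.369 = 329,300 g.
(b) Volume: 329,300 g ÷ 1.07 g/mL = 307,700 mL.

(a) 12.3 kg; (b) 308 L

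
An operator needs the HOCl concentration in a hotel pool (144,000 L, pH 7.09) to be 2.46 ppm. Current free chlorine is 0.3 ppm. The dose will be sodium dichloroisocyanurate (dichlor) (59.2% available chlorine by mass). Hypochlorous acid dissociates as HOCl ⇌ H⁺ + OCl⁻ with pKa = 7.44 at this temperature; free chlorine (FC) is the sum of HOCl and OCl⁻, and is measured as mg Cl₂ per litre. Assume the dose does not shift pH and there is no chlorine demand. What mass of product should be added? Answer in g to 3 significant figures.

793 g

[OCl⁻]/[HOCl] = 10^(pH − pKa) = 10^(7.09 − 7.44) = 0.4467; fraction as HOCl = 1/(1 + 0.4467) = 0.6912.
Free chlorine required for 2.46 ppm HOCl: 2.46 / 0.6912 = 3.559 ppm.
FC to add: 3.559 − 0.3 = 3.259 mg/L as Cl₂.
Cl₂ equivalent: 3.259 mg/L × 144,000 L = 469.3 g.
Product at 59.2% available Cl: 469.3 / 0.592 = 792.7 g.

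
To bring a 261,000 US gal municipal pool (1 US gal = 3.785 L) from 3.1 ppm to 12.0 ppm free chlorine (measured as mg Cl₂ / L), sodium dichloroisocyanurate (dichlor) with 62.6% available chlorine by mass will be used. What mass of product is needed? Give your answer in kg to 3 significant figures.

Volume: 261,000 US gal × 3.785 L/gal = 987,885 L.
Chlorine deficit: 12.0 − 3.1 = 8.9 ppm = 8.9 mg/L as Cl₂.
Cl₂ equivalent needed: 8.9 mg/L × 987,885 L = 8,792,000 mg = 8792 g.
Product at 62.6% available chlorine: 8792 / 0.626 = 14,050 g.

14.0 kg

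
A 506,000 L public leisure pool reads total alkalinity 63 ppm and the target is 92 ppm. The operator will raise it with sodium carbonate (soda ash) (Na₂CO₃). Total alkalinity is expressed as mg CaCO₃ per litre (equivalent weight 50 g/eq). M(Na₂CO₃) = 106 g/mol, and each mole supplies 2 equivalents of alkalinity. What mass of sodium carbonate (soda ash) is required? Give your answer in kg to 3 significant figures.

15.6 kg

Alkalinity to add: (92 − 63) = 29 mg/L as CaCO₃ × 506,000 L = 14,670 g as CaCO₃.
Equivalents: 14,670 g ÷ 50 g/eq = 293.5 eq.
Each mole of Na₂CO₃ supplies 2 eq, so 293.5 / 2 = 146.7 mol.
Mass: 146.7 mol × 106 g/mol = 15,550 g.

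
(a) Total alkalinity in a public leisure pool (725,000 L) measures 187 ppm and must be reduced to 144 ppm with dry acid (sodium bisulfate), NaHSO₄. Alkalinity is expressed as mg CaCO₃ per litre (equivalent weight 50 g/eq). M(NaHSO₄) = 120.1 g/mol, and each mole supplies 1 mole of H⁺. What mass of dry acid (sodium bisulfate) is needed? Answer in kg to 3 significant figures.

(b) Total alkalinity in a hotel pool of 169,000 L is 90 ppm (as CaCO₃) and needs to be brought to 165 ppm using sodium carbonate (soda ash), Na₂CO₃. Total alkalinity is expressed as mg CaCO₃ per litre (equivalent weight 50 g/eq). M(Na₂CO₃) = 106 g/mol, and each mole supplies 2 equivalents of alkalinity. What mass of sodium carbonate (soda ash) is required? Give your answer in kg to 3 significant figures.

(a) Alkalinity to neutralize: (187 − 144) = 43 mg/L as CaCO₃ × 725,000 L = 31,180 g as CaCO₃.
(a) Equivalents of H⁺ required: 31,180 ÷ 50 g/eq = 623.5 eq = 623.5 mol NaHSO₄.
(a) Mass of NaHSO₄: 623.5 × 120.1 = 74,880 g.

(b) Alkalinity to add: (165 − 90) = 75 mg/L as CaCO₃ × 169,000 L = 12,680 g as CaCO₃.
(b) Equivalents: 12,680 g ÷ 50 g/eq = 253.5 eq.
(b) Each mole of Na₂CO₃ supplies 2 eq, so 253.5 / 2 = 126.8 mol.
(b) Mass: 126.8 mol × 106 g/mol = 13,440 g.

(a) 74.9 kg; (b) 13.4 kg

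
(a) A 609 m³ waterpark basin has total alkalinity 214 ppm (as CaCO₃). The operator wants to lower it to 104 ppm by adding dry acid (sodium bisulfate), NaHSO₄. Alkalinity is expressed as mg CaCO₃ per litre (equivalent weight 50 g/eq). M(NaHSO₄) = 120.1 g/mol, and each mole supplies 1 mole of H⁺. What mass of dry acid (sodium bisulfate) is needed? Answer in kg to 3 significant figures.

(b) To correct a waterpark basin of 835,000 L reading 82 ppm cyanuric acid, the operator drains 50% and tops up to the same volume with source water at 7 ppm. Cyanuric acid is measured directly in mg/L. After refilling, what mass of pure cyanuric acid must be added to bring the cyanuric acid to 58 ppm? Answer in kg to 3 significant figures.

(a) 161 kg; (b) 11.3 kg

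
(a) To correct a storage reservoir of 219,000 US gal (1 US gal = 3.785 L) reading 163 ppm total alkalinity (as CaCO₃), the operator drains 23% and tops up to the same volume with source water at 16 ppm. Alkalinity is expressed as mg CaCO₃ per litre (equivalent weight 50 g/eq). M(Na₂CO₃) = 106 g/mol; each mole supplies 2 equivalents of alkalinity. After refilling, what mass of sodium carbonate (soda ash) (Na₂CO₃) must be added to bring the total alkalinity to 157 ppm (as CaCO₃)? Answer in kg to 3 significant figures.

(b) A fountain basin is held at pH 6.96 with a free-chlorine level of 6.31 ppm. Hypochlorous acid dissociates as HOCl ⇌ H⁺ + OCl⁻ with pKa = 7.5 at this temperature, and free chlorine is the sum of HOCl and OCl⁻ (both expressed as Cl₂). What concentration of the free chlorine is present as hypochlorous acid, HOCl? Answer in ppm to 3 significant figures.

(a) 24.4 kg; (b) 4.90 ppm

(a) Volume: 219,000 US gal × 3.785 L/gal = 828,915 L.
(a) After draining 23% and refilling: 163 × 0.77 + 16 × 0.23 = 129.19 ppm.
(a) Deficit to target: 157 − 129.19 = 27.81 mg/L.
(a) As CaCO₃: 27.81 mg/L × 828,915 L = 23,050 g; ÷ 50 g/eq ÷ 2 = 230.5 mol Na₂CO₃.
(a) Mass: 230.5 × 106 = 24,440 g.

(b) [OCl⁻]/[HOCl] = 10^(pH − pKa) = 10^(6.96 − 7.5) = 10^-0.54 = 0.2884.
(b) Fraction as HOCl = 1 / (1 + 0.2884) = 0.7762.
(b) HOCl = 0.7762 × 6.31 ppm = 4.898 ppm.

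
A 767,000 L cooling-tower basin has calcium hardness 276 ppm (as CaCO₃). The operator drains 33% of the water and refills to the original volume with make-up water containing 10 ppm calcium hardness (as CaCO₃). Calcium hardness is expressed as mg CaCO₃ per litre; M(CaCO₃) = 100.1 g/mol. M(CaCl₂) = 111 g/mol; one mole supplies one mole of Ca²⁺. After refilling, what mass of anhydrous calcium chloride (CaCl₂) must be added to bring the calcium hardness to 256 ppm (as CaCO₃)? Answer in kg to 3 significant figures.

57.6 kg

After draining 33% and refilling: 276 × 0.67 + 10 × 0.33 = 188.22 ppm.
Deficit to target: 256 − 188.22 = 67.78 mg/L.
As CaCO₃: 67.78 mg/L × 767,000 L = 51,990 g; ÷ 100.1 = 519.4 mol Ca²⁺.
Mass: 519.4 × 111 = 57,650 g.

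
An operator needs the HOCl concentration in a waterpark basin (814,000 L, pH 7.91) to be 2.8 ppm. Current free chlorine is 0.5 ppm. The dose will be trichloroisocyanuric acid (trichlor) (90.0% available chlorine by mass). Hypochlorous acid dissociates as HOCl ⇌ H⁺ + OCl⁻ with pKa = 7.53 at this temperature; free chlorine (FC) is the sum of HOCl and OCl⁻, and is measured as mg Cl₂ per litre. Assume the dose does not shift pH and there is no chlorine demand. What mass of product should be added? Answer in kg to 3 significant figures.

[OCl⁻]/[HOCl] = 10^(pH − pKa) = 10^(7.91 − 7.53) = 2.399; fraction as HOCl = 1/(1 + 2.399) = 0.2942.
Free chlorine required for 2.8 ppm HOCl: 2.8 / 0.2942 = 9.517 ppm.
FC to add: 9.517 − 0.5 = 9.017 mg/L as Cl₂.
Cl₂ equivalent: 9.017 mg/L × 814,000 L = 7340 g.
Product at 90.0% available Cl: 7340 / 0.9 = 8155 g.

8.16 kg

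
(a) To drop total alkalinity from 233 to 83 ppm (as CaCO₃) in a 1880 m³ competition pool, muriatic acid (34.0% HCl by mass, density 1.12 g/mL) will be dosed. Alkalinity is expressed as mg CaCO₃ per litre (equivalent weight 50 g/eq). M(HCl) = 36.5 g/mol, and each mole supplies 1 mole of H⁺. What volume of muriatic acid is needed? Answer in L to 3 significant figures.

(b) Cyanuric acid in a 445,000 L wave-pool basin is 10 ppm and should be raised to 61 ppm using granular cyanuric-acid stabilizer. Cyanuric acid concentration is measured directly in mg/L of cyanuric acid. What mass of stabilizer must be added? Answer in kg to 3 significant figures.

(a) 541 L; (b) 22.7 kg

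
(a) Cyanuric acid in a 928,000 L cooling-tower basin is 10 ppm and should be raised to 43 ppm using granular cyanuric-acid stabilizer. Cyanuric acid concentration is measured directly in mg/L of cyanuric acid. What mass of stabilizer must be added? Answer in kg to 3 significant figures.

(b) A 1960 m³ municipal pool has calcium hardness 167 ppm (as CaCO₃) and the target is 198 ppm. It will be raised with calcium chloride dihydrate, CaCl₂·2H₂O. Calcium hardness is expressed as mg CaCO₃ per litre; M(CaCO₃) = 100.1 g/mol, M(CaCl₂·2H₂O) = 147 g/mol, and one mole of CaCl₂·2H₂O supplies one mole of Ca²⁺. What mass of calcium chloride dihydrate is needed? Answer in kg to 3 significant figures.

(a) 30.6 kg; (b) 89.2 kg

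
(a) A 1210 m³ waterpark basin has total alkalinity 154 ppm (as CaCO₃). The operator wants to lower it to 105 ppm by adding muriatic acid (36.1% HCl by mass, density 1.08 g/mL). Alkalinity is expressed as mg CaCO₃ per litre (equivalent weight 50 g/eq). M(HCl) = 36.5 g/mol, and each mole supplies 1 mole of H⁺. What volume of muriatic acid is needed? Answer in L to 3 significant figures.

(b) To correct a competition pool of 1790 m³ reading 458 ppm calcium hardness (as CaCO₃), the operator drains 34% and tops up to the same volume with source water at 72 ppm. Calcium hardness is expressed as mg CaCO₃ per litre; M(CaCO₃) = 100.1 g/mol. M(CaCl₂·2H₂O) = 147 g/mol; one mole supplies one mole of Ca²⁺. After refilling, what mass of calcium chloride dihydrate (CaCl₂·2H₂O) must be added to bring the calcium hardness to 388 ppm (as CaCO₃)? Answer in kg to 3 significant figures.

(a) 111 L; (b) 161 kg

(a) Volume: 1210 m³ = 1,210,000 L.
(a) Alkalinity to neutralize: (154 − 105) = 49 mg/L as CaCO₃ × 1,210,000 L = 59,290 g as CaCO₃.
(a) Equivalents of H⁺ required: 59,290 ÷ 50 g/eq = 1186 eq = 1186 mol HCl.
(a) Mass of HCl: 1186 × 36.5 = 43,280 g.
(a) Mass of 36.1% solution: 43,280 / 0.361 = 119,900 g.
(a) Volume: 119,900 g ÷ 1.08 g/mL = 111,000 mL.

(b) Volume: 1790 m³ = 1,790,000 L.
(b) After draining 34% and refilling: 458 × 0.66 + 72 × 0.34 = 326.76 ppm.
(b) Deficit to target: 388 − 326.76 = 61.24 mg/L.
(b) As CaCO₃: 61.24 mg/L × 1,790,000 L = 109,600 g; ÷ 100.1 = 1095 mol Ca²⁺.
(b) Mass: 1095 × 147 = 161,000 g.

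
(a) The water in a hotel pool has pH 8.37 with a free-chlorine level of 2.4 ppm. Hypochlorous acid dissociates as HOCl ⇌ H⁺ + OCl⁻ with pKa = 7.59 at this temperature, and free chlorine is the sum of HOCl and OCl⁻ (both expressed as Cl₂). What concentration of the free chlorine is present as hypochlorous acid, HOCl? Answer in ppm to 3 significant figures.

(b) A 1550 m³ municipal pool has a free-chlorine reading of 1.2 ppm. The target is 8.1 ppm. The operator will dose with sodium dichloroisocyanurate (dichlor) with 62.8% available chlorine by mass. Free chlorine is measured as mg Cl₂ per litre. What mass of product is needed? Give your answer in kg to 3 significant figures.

(a) 0.342 ppm; (b) 17.0 kg

(a) [OCl⁻]/[HOCl] = 10^(pH − pKa) = 10^(8.37 − 7.59) = 10^0.78 = 6.026.
(a) Fraction as HOCl = 1 / (1 + 6.026) = 0.1423.
(a) HOCl = 0.1423 × 2.4 ppm = 0.3416 ppm.

(b) Volume: 1550 m³ = 1,550,000 L.
(b) Chlorine deficit: 8.1 − 1.2 = 6.9 ppm = 6.9 mg/L as Cl₂.
(b) Cl₂ equivalent needed: 6.9 mg/L × 1,550,000 L = 10,700,000 mg = 10,700 g.
(b) Product at 62.8% available chlorine: 10,700 / 0.628 = 17,030 g.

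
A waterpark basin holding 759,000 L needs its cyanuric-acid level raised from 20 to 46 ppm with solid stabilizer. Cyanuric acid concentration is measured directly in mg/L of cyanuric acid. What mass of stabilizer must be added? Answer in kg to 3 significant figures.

19.7 kg

CYA to add: (46 − 20) = 26 mg/L × 759,000 L = 19,730 g cyanuric acid.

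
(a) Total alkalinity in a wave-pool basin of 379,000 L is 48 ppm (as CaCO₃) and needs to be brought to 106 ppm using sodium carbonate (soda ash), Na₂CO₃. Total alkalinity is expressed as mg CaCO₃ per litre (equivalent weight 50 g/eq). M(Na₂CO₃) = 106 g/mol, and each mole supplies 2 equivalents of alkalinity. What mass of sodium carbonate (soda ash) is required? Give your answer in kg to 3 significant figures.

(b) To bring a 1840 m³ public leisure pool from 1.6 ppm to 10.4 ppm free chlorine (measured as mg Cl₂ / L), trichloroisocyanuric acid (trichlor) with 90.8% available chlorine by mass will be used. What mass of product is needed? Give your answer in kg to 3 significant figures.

(a) Alkalinity to add: (106 − 48) = 58 mg/L as CaCO₃ × 379,000 L = 21,980 g as CaCO₃.
(a) Equivalents: 21,980 g ÷ 50 g/eq = 439.6 eq.
(a) Each mole of Na₂CO₃ supplies 2 eq, so 439.6 / 2 = 219.8 mol.
(a) Mass: 219.8 mol × 106 g/mol = 23,300 g.

(b) Volume: 1840 m³ = 1,840,000 L.
(b) Chlorine deficit: 10.4 − 1.6 = 8.8 ppm = 8.8 mg/L as Cl₂.
(b) Cl₂ equivalent needed: 8.8 mg/L × 1,840,000 L = 16,190,000 mg = 16,190 g.
(b) Product at 90.8% available chlorine: 16,190 / 0.908 = 17,830 g.

(a) 23.3 kg; (b) 17.8 kg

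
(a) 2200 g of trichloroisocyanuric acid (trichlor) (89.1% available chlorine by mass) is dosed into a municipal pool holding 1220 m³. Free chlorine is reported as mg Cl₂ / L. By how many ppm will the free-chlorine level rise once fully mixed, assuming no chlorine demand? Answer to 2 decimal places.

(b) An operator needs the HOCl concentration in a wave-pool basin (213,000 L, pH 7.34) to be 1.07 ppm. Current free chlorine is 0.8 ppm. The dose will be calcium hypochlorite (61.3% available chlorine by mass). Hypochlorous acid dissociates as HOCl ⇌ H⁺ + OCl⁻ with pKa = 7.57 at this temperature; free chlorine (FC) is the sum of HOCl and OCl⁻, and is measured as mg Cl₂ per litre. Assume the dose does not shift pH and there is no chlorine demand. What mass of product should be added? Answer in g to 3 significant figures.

(a) 1.61 ppm; (b) 313 g

(a) Volume: 1220 m³ = 1,220,000 L.
(a) Available chlorine delivered: 2200 g × 0.891 = 1960 g as Cl₂.
(a) Concentration rise: 1960 g / 1,220,000 L = 1.607 mg/L = 1.61 ppm.

(b) [OCl⁻]/[HOCl] = 10^(pH − pKa) = 10^(7.34 − 7.57) = 0.5888; fraction as HOCl = 1/(1 + 0.5888) = 0.6294.
(b) Free chlorine required for 1.07 ppm HOCl: 1.07 / 0.6294 = 1.7 ppm.
(b) FC to add: 1.7 − 0.8 = 0.9001 mg/L as Cl₂.
(b) Cl₂ equivalent: 0.9001 mg/L × 213,000 L = 191.7 g.
(b) Product at 61.3% available Cl: 191.7 / 0.613 = 312.7 g.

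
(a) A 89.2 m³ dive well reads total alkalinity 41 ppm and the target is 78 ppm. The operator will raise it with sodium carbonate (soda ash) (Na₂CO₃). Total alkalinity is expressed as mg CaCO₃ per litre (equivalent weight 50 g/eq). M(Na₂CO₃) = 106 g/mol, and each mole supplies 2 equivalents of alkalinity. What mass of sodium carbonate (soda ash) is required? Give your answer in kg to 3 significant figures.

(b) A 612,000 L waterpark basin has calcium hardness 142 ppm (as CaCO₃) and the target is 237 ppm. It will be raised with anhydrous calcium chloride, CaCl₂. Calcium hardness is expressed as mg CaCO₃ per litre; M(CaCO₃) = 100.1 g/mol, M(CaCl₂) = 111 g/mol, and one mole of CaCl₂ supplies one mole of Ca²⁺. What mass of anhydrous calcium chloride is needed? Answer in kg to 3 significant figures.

(a) Volume: 89.2 m³ = 89,200 L.
(a) Alkalinity to add: (78 − 41) = 37 mg/L as CaCO₃ × 89,200 L = 3300 g as CaCO₃.
(a) Equivalents: 3300 g ÷ 50 g/eq = 66.01 eq.
(a) Each mole of Na₂CO₃ supplies 2 eq, so 66.01 / 2 = 33 mol.
(a) Mass: 33 mol × 106 g/mol = 3498 g.

(b) Hardness to add: (237 − 142) = 95 mg/L as CaCO₃ × 612,000 L = 58,140 g as CaCO₃.
(b) Moles of Ca²⁺ (1 mol Ca²⁺ ≡ 1 mol CaCO₃): 58,140 / 100.1 g/mol = 580.8 mol.
(b) Mass of CaCl₂: 580.8 × 111 = 64,470 g.

(a) 3.50 kg; (b) 64.5 kg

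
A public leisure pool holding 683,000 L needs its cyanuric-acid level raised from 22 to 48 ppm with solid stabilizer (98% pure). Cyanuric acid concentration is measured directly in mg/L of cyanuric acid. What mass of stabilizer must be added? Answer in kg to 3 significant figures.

18.1 kg

CYA to add: (48 − 22) = 26 mg/L × 683,000 L = 17,760 g cyanuric acid.
At 98% purity: 17,760 / 0.98 = 18,120 g product.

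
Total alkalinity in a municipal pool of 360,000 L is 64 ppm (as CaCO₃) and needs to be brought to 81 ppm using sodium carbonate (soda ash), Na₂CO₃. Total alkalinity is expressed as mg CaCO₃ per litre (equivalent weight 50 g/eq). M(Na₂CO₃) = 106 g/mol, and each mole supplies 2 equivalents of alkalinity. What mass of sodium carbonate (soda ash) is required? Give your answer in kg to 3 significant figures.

6.49 kg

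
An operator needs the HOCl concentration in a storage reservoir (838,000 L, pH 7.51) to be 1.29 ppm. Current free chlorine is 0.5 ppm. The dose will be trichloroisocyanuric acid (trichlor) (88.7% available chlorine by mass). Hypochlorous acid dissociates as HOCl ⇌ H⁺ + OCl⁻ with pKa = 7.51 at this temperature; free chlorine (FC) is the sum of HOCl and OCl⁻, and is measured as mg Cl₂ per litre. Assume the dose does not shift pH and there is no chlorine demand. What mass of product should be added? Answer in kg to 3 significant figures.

[OCl⁻]/[HOCl] = 10^(pH − pKa) = 10^(7.51 − 7.51) = 1; fraction as HOCl = 1/(1 + 1) = 0.5.
Free chlorine required for 1.29 ppm HOCl: 1.29 / 0.5 = 2.58 ppm.
FC to add: 2.58 − 0.5 = 2.08 mg/L as Cl₂.
Cl₂ equivalent: 2.08 mg/L × 838,000 L = 1743 g.
Product at 88.7% available Cl: 1743 / 0.887 = 1965 g.

1.97 kg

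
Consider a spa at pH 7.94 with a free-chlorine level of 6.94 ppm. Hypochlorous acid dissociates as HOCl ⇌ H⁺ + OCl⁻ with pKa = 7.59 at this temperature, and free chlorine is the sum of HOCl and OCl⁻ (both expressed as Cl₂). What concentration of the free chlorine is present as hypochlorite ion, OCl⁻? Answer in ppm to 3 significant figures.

4.80 ppm

[OCl⁻]/[HOCl] = 10^(pH − pKa) = 10^(7.94 − 7.59) = 10^0.35 = 2.239.
Fraction as HOCl = 1 / (1 + 2.239) = 0.3088.
OCl⁻ = (1 − 0.3088) × 6.94 ppm = 4.797 ppm.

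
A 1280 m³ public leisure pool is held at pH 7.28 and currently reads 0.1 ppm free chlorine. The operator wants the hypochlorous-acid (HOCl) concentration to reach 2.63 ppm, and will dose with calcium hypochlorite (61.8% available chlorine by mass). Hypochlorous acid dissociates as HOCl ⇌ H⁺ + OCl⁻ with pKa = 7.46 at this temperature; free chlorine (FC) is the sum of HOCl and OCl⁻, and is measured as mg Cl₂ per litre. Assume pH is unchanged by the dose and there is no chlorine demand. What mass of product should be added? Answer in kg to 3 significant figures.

8.84 kg

Volume: 1280 m³ = 1,280,000 L.
[OCl⁻]/[HOCl] = 10^(pH − pKa) = 10^(7.28 − 7.46) = 0.6607; fraction as HOCl = 1/(1 + 0.6607) = 0.6022.
Free chlorine required for 2.63 ppm HOCl: 2.63 / 0.6022 = 4.368 ppm.
FC to add: 4.368 − 0.1 = 4.268 mg/L as Cl₂.
Cl₂ equivalent: 4.268 mg/L × 1,280,000 L = 5463 g.
Product at 61.8% available Cl: 5463 / 0.618 = 8839 g.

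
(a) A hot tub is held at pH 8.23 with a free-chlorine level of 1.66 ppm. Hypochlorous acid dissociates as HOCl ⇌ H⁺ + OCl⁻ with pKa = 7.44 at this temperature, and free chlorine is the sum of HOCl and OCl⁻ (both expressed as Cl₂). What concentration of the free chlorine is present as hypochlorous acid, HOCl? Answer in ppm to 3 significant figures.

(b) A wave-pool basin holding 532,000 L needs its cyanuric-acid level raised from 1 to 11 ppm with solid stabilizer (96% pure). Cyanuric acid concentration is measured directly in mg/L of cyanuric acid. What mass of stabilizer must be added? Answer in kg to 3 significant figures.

(a) 0.232 ppm; (b) 5.54 kg

(a) [OCl⁻]/[HOCl] = 10^(pH − pKa) = 10^(8.23 − 7.44) = 10^0.79 = 6.166.
(a) Fraction as HOCl = 1 / (1 + 6.166) = 0.1395.
(a) HOCl = 0.1395 × 1.66 ppm = 0.2317 ppm.

(b) CYA to add: (11 − 1) = 10 mg/L × 532,000 L = 5320 g cyanuric acid.
(b) At 96% purity: 5320 / 0.96 = 5542 g product.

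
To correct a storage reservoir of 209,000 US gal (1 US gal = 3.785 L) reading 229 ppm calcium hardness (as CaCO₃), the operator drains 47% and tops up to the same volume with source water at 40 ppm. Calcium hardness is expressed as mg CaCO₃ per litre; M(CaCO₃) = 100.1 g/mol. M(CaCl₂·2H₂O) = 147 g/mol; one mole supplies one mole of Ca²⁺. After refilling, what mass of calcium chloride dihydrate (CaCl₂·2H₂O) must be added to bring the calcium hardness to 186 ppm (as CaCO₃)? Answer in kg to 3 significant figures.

Volume: 209,000 US gal × 3.785 L/gal = 791,065 L.
After draining 47% and refilling: 229 × 0.53 + 40 × 0.47 = 140.17 ppm.
Deficit to target: 186 − 140.17 = 45.83 mg/L.
As CaCO₃: 45.83 mg/L × 791,065 L = 36,250 g; ÷ 100.1 = 362.2 mol Ca²⁺.
Mass: 362.2 × 147 = 53,240 g.

53.2 kg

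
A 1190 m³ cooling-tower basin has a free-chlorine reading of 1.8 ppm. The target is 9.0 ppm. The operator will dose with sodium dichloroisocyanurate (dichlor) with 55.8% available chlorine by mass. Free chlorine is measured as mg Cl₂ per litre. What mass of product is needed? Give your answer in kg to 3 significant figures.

15.4 kg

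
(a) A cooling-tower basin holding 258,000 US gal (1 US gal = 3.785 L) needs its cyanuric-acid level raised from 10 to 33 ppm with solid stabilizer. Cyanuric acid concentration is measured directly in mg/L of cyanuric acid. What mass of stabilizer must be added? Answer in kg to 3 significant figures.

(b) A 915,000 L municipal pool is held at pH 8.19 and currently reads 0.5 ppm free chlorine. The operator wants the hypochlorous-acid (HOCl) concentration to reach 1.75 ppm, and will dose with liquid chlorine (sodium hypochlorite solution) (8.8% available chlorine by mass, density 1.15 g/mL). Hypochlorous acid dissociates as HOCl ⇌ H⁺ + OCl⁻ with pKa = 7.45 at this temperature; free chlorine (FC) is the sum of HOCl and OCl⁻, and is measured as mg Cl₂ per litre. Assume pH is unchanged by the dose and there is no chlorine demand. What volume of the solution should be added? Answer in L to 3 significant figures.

(a) Volume: 258,000 US gal × 3.785 L/gal = 976,530 L.
(a) CYA to add: (33 − 10) = 23 mg/L × 976,530 L = 22,460 g cyanuric acid.

(b) [OCl⁻]/[HOCl] = 10^(pH − pKa) = 10^(8.19 − 7.45) = 5.495; fraction as HOCl = 1/(1 + 5.495) = 0.154.
(b) Free chlorine required for 1.75 ppm HOCl: 1.75 / 0.154 = 11.37 ppm.
(b) FC to add: 11.37 − 0.5 = 10.87 mg/L as Cl₂.
(b) Cl₂ equivalent: 10.87 mg/L × 915,000 L = 9943 g.
(b) Product at 8.8% available Cl: 9943 / 0.088 = 113,000 g.
(b) Volume: 113,000 g ÷ 1.15 g/mL = 98,250 mL.

(a) 22.5 kg; (b) 98.3 L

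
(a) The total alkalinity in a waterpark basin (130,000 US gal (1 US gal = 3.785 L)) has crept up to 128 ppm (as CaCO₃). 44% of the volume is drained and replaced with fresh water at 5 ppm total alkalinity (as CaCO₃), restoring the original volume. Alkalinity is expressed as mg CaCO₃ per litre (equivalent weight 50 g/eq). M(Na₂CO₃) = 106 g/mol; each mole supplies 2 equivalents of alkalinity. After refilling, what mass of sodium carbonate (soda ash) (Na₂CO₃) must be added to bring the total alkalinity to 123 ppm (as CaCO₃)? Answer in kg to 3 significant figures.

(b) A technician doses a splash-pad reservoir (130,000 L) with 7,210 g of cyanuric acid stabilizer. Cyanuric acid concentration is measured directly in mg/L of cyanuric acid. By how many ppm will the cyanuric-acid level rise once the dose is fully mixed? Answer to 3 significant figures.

(a) 25.6 kg; (b) 55.5 ppm

(a) Volume: 130,000 US gal × 3.785 L/gal = 492,050 L.
(a) After draining 44% and refilling: 128 × 0.56 + 5 × 0.44 = 73.88 ppm.
(a) Deficit to target: 123 − 73.88 = 49.12 mg/L.
(a) As CaCO₃: 49.12 mg/L × 492,050 L = 24,170 g; ÷ 50 g/eq ÷ 2 = 241.7 mol Na₂CO₃.
(a) Mass: 241.7 × 106 = 25,620 g.

(b) Rise: 7,210 g / 130,000 L × 1000 = 55.46 mg/L.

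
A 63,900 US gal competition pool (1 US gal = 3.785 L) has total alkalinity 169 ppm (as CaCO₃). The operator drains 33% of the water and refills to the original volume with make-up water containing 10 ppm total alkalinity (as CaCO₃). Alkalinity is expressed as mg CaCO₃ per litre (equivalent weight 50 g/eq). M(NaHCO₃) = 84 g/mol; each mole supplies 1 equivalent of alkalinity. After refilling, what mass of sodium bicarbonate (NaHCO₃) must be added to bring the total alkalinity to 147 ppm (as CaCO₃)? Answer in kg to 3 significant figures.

12.4 kg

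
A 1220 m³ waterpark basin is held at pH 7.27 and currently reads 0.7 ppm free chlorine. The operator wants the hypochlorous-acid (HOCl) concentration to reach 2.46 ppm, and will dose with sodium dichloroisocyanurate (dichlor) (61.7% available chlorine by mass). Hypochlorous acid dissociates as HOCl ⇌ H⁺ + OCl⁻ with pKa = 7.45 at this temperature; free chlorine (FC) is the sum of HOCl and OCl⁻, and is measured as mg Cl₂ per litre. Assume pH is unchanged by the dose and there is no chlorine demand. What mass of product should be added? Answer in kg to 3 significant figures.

6.69 kg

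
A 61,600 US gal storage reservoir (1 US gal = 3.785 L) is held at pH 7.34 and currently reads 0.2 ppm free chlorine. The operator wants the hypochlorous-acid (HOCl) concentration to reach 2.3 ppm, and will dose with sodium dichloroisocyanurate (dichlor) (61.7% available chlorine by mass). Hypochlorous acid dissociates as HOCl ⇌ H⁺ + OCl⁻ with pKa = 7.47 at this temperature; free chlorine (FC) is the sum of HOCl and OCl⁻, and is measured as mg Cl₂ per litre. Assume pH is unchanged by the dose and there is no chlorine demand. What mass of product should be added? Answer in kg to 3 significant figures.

1.44 kg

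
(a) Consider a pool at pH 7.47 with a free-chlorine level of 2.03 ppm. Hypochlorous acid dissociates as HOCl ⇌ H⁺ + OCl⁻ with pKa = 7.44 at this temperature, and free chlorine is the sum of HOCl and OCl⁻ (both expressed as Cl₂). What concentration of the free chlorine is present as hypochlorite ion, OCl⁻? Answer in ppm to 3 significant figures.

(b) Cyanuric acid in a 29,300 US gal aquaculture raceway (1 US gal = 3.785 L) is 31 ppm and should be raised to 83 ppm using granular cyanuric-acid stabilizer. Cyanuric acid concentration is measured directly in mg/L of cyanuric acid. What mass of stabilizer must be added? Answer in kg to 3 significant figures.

(a) [OCl⁻]/[HOCl] = 10^(pH − pKa) = 10^(7.47 − 7.44) = 10^0.03 = 1.072.
(a) Fraction as HOCl = 1 / (1 + 1.072) = 0.4827.
(a) OCl⁻ = (1 − 0.4827) × 2.03 ppm = 1.05 ppm.

(b) Volume: 29,300 US gal × 3.785 L/gal = 110,900 L.
(b) CYA to add: (83 − 31) = 52 mg/L × 110,900 L = 5767 g cyanuric acid.

(a) 1.05 ppm; (b) 5.77 kg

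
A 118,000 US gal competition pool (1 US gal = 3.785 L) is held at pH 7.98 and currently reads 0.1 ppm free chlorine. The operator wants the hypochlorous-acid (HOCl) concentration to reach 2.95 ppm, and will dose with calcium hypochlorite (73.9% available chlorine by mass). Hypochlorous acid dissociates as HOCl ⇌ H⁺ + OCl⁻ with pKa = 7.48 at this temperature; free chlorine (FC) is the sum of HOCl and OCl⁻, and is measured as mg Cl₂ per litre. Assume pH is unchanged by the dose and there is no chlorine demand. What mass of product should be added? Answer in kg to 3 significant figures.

7.36 kg

Volume: 118,000 US gal × 3.785 L/gal = 446,630 L.
[OCl⁻]/[HOCl] = 10^(pH − pKa) = 10^(7.98 − 7.48) = 3.162; fraction as HOCl = 1/(1 + 3.162) = 0.2403.
Free chlorine required for 2.95 ppm HOCl: 2.95 / 0.2403 = 12.28 ppm.
FC to add: 12.28 − 0.1 = 12.18 mg/L as Cl₂.
Cl₂ equivalent: 12.18 mg/L × 446,630 L = 5439 g.
Product at 73.9% available Cl: 5439 / 0.739 = 7360 g.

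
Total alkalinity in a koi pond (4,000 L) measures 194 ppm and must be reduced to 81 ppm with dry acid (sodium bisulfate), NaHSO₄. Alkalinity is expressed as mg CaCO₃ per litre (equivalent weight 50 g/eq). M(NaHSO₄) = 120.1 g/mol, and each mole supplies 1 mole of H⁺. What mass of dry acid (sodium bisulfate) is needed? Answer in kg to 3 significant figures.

Alkalinity to neutralize: (194 − 81) = 113 mg/L as CaCO₃ × 4,000 L = 452 g as CaCO₃.
Equivalents of H⁺ required: 452 ÷ 50 g/eq = 9.04 eq = 9.04 mol NaHSO₄.
Mass of NaHSO₄: 9.04 × 120.1 = 1086 g.

1.09 kg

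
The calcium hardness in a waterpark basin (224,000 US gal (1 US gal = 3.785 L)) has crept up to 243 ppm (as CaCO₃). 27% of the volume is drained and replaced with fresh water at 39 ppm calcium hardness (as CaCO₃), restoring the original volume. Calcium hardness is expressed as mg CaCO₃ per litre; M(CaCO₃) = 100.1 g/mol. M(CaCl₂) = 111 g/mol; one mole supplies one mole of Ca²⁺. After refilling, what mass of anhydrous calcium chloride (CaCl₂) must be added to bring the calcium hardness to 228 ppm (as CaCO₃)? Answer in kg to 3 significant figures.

Volume: 224,000 US gal × 3.785 L/gal = 847,840 L.
After draining 27% and refilling: 243 × 0.73 + 39 × 0.27 = 187.92 ppm.
Deficit to target: 228 − 187.92 = 40.08 mg/L.
As CaCO₃: 40.08 mg/L × 847,840 L = 33,980 g; ÷ 100.1 = 339.5 mol Ca²⁺.
Mass: 339.5 × 111 = 37,680 g.

37.7 kg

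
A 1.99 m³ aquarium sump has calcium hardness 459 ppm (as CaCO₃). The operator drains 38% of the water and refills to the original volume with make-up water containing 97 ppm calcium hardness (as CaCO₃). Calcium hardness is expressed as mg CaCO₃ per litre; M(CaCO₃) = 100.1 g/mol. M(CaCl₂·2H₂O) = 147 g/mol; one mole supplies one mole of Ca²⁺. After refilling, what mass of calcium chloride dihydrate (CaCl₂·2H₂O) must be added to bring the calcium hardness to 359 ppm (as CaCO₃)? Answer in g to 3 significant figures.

110 g

Volume: 1.99 m³ = 1,990 L.
After draining 38% and refilling: 459 × 0.62 + 97 × 0.38 = 321.44 ppm.
Deficit to target: 359 − 321.44 = 37.56 mg/L.
As CaCO₃: 37.56 mg/L × 1,990 L = 74.74 g; ÷ 100.1 = 0.7467 mol Ca²⁺.
Mass: 0.7467 × 147 = 109.8 g.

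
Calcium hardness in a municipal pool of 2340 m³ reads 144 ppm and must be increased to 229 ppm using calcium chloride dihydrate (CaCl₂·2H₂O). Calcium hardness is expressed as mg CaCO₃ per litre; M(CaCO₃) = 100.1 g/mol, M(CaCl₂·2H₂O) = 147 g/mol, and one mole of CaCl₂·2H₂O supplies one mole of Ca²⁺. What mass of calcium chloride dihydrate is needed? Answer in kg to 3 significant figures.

Volume: 2340 m³ = 2,340,000 L.
Hardness to add: (229 − 144) = 85 mg/L as CaCO₃ × 2,340,000 L = 198,900 g as CaCO₃.
Moles of Ca²⁺ (1 mol Ca²⁺ ≡ 1 mol CaCO₃): 198,900 / 100.1 g/mol = 1987 mol.
Mass of CaCl₂·2H₂O: 1987 × 147 = 292,100 g.

292 kg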